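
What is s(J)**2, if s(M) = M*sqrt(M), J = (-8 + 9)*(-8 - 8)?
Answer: -4096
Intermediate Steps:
J = -16 (J = 1*(-16) = -16)
s(M) = M**(3/2)
s(J)**2 = ((-16)**(3/2))**2 = (-64*I)**2 = -4096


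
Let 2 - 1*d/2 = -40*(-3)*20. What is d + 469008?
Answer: 464212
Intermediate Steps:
d = -4796 (d = 4 - 2*(-40*(-3))*20 = 4 - 240*20 = 4 - 2*2400 = 4 - 4800 = -4796)
d + 469008 = -4796 + 469008 = 464212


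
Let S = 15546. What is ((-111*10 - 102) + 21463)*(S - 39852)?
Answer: -492220806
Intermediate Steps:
((-111*10 - 102) + 21463)*(S - 39852) = ((-111*10 - 102) + 21463)*(15546 - 39852) = ((-1110 - 102) + 21463)*(-24306) = (-1212 + 21463)*(-24306) = 20251*(-24306) = -492220806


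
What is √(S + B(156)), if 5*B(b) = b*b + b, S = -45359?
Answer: I*√1011515/5 ≈ 201.15*I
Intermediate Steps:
B(b) = b/5 + b²/5 (B(b) = (b*b + b)/5 = (b² + b)/5 = (b + b²)/5 = b/5 + b²/5)
√(S + B(156)) = √(-45359 + (⅕)*156*(1 + 156)) = √(-45359 + (⅕)*156*157) = √(-45359 + 24492/5) = √(-202303/5) = I*√1011515/5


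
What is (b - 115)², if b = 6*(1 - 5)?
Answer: 19321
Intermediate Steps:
b = -24 (b = 6*(-4) = -24)
(b - 115)² = (-24 - 115)² = (-139)² = 19321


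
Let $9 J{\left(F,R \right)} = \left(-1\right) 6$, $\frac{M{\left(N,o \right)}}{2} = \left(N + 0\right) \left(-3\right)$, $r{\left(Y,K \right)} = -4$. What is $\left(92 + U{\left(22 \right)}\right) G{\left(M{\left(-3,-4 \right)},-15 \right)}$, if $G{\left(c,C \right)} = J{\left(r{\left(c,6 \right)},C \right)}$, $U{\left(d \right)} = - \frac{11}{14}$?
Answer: $- \frac{1277}{21} \approx -60.81$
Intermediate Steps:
$M{\left(N,o \right)} = - 6 N$ ($M{\left(N,o \right)} = 2 \left(N + 0\right) \left(-3\right) = 2 N \left(-3\right) = 2 \left(- 3 N\right) = - 6 N$)
$U{\left(d \right)} = - \frac{11}{14}$ ($U{\left(d \right)} = \left(-11\right) \frac{1}{14} = - \frac{11}{14}$)
$J{\left(F,R \right)} = - \frac{2}{3}$ ($J{\left(F,R \right)} = \frac{\left(-1\right) 6}{9} = \frac{1}{9} \left(-6\right) = - \frac{2}{3}$)
$G{\left(c,C \right)} = - \frac{2}{3}$
$\left(92 + U{\left(22 \right)}\right) G{\left(M{\left(-3,-4 \right)},-15 \right)} = \left(92 - \frac{11}{14}\right) \left(- \frac{2}{3}\right) = \frac{1277}{14} \left(- \frac{2}{3}\right) = - \frac{1277}{21}$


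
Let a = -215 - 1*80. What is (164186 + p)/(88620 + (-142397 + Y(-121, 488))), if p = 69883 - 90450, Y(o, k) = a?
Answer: -47873/18024 ≈ -2.6561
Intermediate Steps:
a = -295 (a = -215 - 80 = -295)
Y(o, k) = -295
p = -20567
(164186 + p)/(88620 + (-142397 + Y(-121, 488))) = (164186 - 20567)/(88620 + (-142397 - 295)) = 143619/(88620 - 142692) = 143619/(-54072) = 143619*(-1/54072) = -47873/18024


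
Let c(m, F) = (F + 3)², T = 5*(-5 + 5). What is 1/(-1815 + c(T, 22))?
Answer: -1/1190 ≈ -0.00084034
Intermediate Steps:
T = 0 (T = 5*0 = 0)
c(m, F) = (3 + F)²
1/(-1815 + c(T, 22)) = 1/(-1815 + (3 + 22)²) = 1/(-1815 + 25²) = 1/(-1815 + 625) = 1/(-1190) = -1/1190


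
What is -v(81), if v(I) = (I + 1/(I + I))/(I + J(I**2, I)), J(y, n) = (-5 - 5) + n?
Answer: -13123/24624 ≈ -0.53294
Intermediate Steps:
J(y, n) = -10 + n
v(I) = (I + 1/(2*I))/(-10 + 2*I) (v(I) = (I + 1/(I + I))/(I + (-10 + I)) = (I + 1/(2*I))/(-10 + 2*I))
-v(81) = -(1 + 2*81**2)/(4*81*(-5 + 81)) = -(1 + 2*6561)/(4*81*76) = -(1 + 13122)/(4*81*76) = -13123/(4*81*76) = -1*13123/24624 = -13123/24624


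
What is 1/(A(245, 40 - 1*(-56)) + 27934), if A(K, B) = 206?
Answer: 1/28140 ≈ 3.5537e-5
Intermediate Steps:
1/(A(245, 40 - 1*(-56)) + 27934) = 1/(206 + 27934) = 1/28140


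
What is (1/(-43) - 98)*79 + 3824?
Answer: -168553/43 ≈ -3919.8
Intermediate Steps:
(1/(-43) - 98)*79 + 3824 = (-1/43 - 98)*79 + 3824 = -4215/43*79 + 3824 = -332985/43 + 3824 = -168553/43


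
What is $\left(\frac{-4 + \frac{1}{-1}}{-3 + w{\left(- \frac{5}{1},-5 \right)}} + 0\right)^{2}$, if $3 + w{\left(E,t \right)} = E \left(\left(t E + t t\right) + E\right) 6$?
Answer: $\frac{25}{1838736} \approx 1.3596 \cdot 10^{-5}$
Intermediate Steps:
$w{\left(E,t \right)} = -3 + 6 E \left(E + t^{2} + E t\right)$ ($w{\left(E,t \right)} = -3 + E \left(\left(t E + t t\right) + E\right) 6 = -3 + E \left(\left(E t + t^{2}\right) + E\right) 6 = -3 + E \left(\left(t^{2} + E t\right) + E\right) 6 = -3 + E \left(E + t^{2} + E t\right) 6 = -3 + 6 E \left(E + t^{2} + E t\right)$)
$\left(\frac{-4 + \frac{1}{-1}}{-3 + w{\left(- \frac{5}{1},-5 \right)}} + 0\right)^{2} = \left(\frac{-4 + \frac{1}{-1}}{-3 + \left(-3 + 6 \left(- \frac{5}{1}\right)^{2} + 6 \left(- \frac{5}{1}\right) \left(-5\right)^{2} + 6 \left(-5\right) \left(- \frac{5}{1}\right)^{2}\right)} + 0\right)^{2} = \left(\frac{-4 - 1}{-3 + \left(-3 + 6 \left(\left(-5\right) 1\right)^{2} + 6 \left(\left(-5\right) 1\right) 25 + 6 \left(-5\right) \left(\left(-5\right) 1\right)^{2}\right)} + 0\right)^{2} = \left(- \frac{5}{-3 + \left(-3 + 6 \left(-5\right)^{2} + 6 \left(-5\right) 25 + 6 \left(-5\right) \left(-5\right)^{2}\right)} + 0\right)^{2} = \left(- \frac{5}{-3 + \left(-3 + 6 \cdot 25 - 750 + 6 \left(-5\right) 25\right)} + 0\right)^{2} = \left(- \frac{5}{-3 - 1353} + 0\right)^{2} = \left(- \frac{5}{-1356} + 0\right)^{2} = \left(\left(-5\right) \left(- \frac{1}{1356}\right) + 0\right)^{2} = \left(\frac{5}{1356} + 0\right)^{2} = \left(\frac{5}{1356}\right)^{2} = \frac{25}{1838736}$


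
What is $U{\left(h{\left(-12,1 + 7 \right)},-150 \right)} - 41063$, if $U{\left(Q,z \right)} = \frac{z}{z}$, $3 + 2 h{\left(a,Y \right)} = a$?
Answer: $-41062$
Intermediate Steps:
$h{\left(a,Y \right)} = - \frac{3}{2} + \frac{a}{2}$
$U{\left(Q,z \right)} = 1$
$U{\left(h{\left(-12,1 + 7 \right)},-150 \right)} - 41063 = 1 - 41063 = -41062$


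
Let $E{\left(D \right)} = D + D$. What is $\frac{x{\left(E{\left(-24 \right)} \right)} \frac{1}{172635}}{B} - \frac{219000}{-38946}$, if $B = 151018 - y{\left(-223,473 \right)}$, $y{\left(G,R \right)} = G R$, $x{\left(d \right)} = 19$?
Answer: $\frac{1616233125340829}{287423814131145} \approx 5.6232$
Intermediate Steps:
$E{\left(D \right)} = 2 D$
$B = 256497$ ($B = 151018 - \left(-223\right) 473 = 151018 - -105479 = 151018 + 105479 = 256497$)
$\frac{x{\left(E{\left(-24 \right)} \right)} \frac{1}{172635}}{B} - \frac{219000}{-38946} = \frac{19 \cdot \frac{1}{172635}}{256497} - \frac{219000}{-38946} = 19 \cdot \frac{1}{172635} \cdot \frac{1}{256497} - - \frac{36500}{6491} = \frac{19}{172635} \cdot \frac{1}{256497} + \frac{36500}{6491} = \frac{19}{44280359595} + \frac{36500}{6491} = \frac{1616233125340829}{287423814131145}$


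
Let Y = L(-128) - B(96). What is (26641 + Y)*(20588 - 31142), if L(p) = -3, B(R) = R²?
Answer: -183871788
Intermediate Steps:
Y = -9219 (Y = -3 - 1*96² = -3 - 1*9216 = -3 - 9216 = -9219)
(26641 + Y)*(20588 - 31142) = (26641 - 9219)*(20588 - 31142) = 17422*(-10554) = -183871788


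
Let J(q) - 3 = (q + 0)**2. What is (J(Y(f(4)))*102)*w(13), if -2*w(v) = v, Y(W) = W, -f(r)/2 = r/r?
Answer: -4641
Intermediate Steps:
f(r) = -2 (f(r) = -2*r/r = -2*1 = -2)
w(v) = -v/2
J(q) = 3 + q**2 (J(q) = 3 + (q + 0)**2 = 3 + q**2)
(J(Y(f(4)))*102)*w(13) = ((3 + (-2)**2)*102)*(-1/2*13) = ((3 + 4)*102)*(-13/2) = (7*102)*(-13/2) = 714*(-13/2) = -4641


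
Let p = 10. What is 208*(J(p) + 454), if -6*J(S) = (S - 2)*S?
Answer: 274976/3 ≈ 91659.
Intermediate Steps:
J(S) = -S*(-2 + S)/6 (J(S) = -(S - 2)*S/6 = -(-2 + S)*S/6 = -S*(-2 + S)/6)
208*(J(p) + 454) = 208*((⅙)*10*(2 - 1*10) + 454) = 208*((⅙)*10*(2 - 10) + 454) = 208*((⅙)*10*(-8) + 454) = 208*(-40/3 + 454) = 208*(1322/3) = 274976/3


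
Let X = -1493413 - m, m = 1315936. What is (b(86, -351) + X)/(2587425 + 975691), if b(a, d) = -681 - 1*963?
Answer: -2810993/3563116 ≈ -0.78891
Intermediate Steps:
X = -2809349 (X = -1493413 - 1*1315936 = -1493413 - 1315936 = -2809349)
b(a, d) = -1644 (b(a, d) = -681 - 963 = -1644)
(b(86, -351) + X)/(2587425 + 975691) = (-1644 - 2809349)/(2587425 + 975691) = -2810993/3563116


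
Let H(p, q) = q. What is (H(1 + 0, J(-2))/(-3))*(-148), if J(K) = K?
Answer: -296/3 ≈ -98.667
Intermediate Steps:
(H(1 + 0, J(-2))/(-3))*(-148) = (-2/(-3))*(-148) = -1/3*(-2)*(-148) = (2/3)*(-148) = -296/3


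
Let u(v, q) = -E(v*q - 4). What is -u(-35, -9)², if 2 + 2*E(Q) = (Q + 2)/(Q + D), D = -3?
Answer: -91809/379456 ≈ -0.24195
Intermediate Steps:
E(Q) = -1 + (2 + Q)/(2*(-3 + Q)) (E(Q) = -1 + ((Q + 2)/(Q - 3))/2 = -1 + ((2 + Q)/(-3 + Q))/2 = -1 + (2 + Q)/(2*(-3 + Q)))
u(v, q) = -(12 - q*v)/(2*(-7 + q*v)) (u(v, q) = -(8 - (v*q - 4))/(2*(-3 + (v*q - 4))) = -(8 - (q*v - 4))/(2*(-3 + (q*v - 4))) = -(8 - (-4 + q*v))/(2*(-3 + (-4 + q*v))) = -(8 + (4 - q*v))/(2*(-7 + q*v)) = -(12 - q*v)/(2*(-7 + q*v)))
-u(-35, -9)² = -((-12 - 9*(-35))/(2*(-7 - 9*(-35))))² = -((-12 + 315)/(2*(-7 + 315)))² = -((½)*303/308)² = -((½)*(1/308)*303)² = -(303/616)² = -1*91809/379456 = -91809/379456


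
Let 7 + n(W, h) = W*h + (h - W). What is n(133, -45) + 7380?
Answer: 1210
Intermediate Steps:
n(W, h) = -7 + h - W + W*h (n(W, h) = -7 + (W*h + (h - W)) = -7 + (h - W + W*h) = -7 + h - W + W*h)
n(133, -45) + 7380 = (-7 - 45 - 1*133 + 133*(-45)) + 7380 = (-7 - 45 - 133 - 5985) + 7380 = -6170 + 7380 = 1210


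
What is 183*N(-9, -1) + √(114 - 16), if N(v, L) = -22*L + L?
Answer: 3843 + 7*√2 ≈ 3852.9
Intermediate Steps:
N(v, L) = -21*L
183*N(-9, -1) + √(114 - 16) = 183*(-21*(-1)) + √(114 - 16) = 183*21 + √98 = 3843 + 7*√2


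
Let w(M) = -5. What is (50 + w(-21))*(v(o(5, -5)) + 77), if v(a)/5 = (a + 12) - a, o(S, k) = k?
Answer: 6165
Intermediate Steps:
v(a) = 60 (v(a) = 5*((a + 12) - a) = 5*((12 + a) - a) = 5*12 = 60)
(50 + w(-21))*(v(o(5, -5)) + 77) = (50 - 5)*(60 + 77) = 45*137 = 6165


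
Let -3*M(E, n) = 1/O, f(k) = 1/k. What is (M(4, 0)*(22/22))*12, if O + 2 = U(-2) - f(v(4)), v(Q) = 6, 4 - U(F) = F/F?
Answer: -24/5 ≈ -4.8000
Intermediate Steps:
U(F) = 3 (U(F) = 4 - F/F = 4 - 1*1 = 4 - 1 = 3)
O = ⅚ (O = -2 + (3 - 1/6) = -2 + (3 - 1*⅙) = -2 + (3 - ⅙) = -2 + 17/6 = ⅚ ≈ 0.83333)
M(E, n) = -⅖ (M(E, n) = -1/(3*⅚) = -⅓*6/5 = -⅖)
(M(4, 0)*(22/22))*12 = -44/(5*22)*12 = -⅖*1*12 = -⅖*12 = -24/5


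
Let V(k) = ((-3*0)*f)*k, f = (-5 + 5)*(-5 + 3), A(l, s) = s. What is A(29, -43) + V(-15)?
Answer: -43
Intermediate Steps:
f = 0 (f = 0*(-2) = 0)
V(k) = 0 (V(k) = (-3*0*0)*k = (0*0)*k = 0*k = 0)
A(29, -43) + V(-15) = -43 + 0 = -43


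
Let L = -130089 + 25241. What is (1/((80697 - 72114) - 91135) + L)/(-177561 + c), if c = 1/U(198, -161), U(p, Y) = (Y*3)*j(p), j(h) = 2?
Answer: 4180564042851/7079821610852 ≈ 0.59049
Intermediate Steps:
U(p, Y) = 6*Y (U(p, Y) = (Y*3)*2 = (3*Y)*2 = 6*Y)
L = -104848
c = -1/966 (c = 1/(6*(-161)) = 1/(-966) = -1/966 ≈ -0.0010352)
(1/((80697 - 72114) - 91135) + L)/(-177561 + c) = (1/((80697 - 72114) - 91135) - 104848)/(-177561 - 1/966) = (1/(8583 - 91135) - 104848)/(-171523927/966) = (1/(-82552) - 104848)*(-966/171523927) = (-1/82552 - 104848)*(-966/171523927) = -8655412097/82552*(-966/171523927) = 4180564042851/7079821610852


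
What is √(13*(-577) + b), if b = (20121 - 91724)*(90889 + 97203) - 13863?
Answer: 2*I*√3366993210 ≈ 1.1605e+5*I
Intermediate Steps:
b = -13467965339 (b = -71603*188092 - 13863 = -13467951476 - 13863 = -13467965339)
√(13*(-577) + b) = √(13*(-577) - 13467965339) = √(-7501 - 13467965339) = √(-13467972840) = 2*I*√3366993210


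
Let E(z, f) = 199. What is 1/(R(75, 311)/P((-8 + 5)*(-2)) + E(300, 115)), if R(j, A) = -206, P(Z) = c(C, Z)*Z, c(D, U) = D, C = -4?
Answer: 12/2491 ≈ 0.0048173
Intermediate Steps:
P(Z) = -4*Z
1/(R(75, 311)/P((-8 + 5)*(-2)) + E(300, 115)) = 1/(-206*1/(8*(-8 + 5)) + 199) = 1/(-206/((-(-12)*(-2))) + 199) = 1/(-206/((-4*6)) + 199) = 1/(-206/(-24) + 199) = 1/(-206*(-1/24) + 199) = 1/(103/12 + 199) = 1/(2491/12) = 12/2491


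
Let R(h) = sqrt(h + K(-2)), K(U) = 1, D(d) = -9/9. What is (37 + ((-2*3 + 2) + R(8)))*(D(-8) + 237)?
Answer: 8496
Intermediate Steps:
D(d) = -1 (D(d) = -9*1/9 = -1)
R(h) = sqrt(1 + h) (R(h) = sqrt(h + 1) = sqrt(1 + h))
(37 + ((-2*3 + 2) + R(8)))*(D(-8) + 237) = (37 + ((-2*3 + 2) + sqrt(1 + 8)))*(-1 + 237) = (37 + ((-6 + 2) + sqrt(9)))*236 = (37 + (-4 + 3))*236 = (37 - 1)*236 = 36*236 = 8496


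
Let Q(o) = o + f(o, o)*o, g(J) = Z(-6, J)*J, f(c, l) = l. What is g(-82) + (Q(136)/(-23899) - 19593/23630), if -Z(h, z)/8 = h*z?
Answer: 182267916106973/564733370 ≈ 3.2275e+5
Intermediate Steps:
Z(h, z) = -8*h*z
g(J) = 48*J**2 (g(J) = (-8*(-6)*J)*J = (48*J)*J = 48*J**2)
Q(o) = o + o**2 (Q(o) = o + o*o = o + o**2)
g(-82) + (Q(136)/(-23899) - 19593/23630) = 48*(-82)**2 + ((136*(1 + 136))/(-23899) - 19593/23630) = 48*6724 + ((136*137)*(-1/23899) - 19593*1/23630) = 322752 + (18632*(-1/23899) - 19593/23630) = 322752 + (-18632/23899 - 19593/23630) = 322752 - 908527267/564733370 = 182267916106973/564733370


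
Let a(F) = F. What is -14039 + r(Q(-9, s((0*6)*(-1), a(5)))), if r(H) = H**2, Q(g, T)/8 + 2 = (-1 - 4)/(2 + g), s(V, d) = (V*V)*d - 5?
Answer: -682727/49 ≈ -13933.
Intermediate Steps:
s(V, d) = -5 + d*V**2 (s(V, d) = V**2*d - 5 = d*V**2 - 5 = -5 + d*V**2)
Q(g, T) = -16 - 40/(2 + g) (Q(g, T) = -16 + 8*((-1 - 4)/(2 + g)) = -16 + 8*(-5/(2 + g)) = -16 - 40/(2 + g))
-14039 + r(Q(-9, s((0*6)*(-1), a(5)))) = -14039 + (8*(-9 - 2*(-9))/(2 - 9))**2 = -14039 + (8*(-9 + 18)/(-7))**2 = -14039 + (8*(-1/7)*9)**2 = -14039 + (-72/7)**2 = -14039 + 5184/49 = -682727/49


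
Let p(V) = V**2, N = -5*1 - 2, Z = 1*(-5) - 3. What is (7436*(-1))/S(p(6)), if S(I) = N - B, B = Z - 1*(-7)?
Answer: 3718/3 ≈ 1239.3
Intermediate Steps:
Z = -8 (Z = -5 - 3 = -8)
N = -7 (N = -5 - 2 = -7)
B = -1 (B = -8 - 1*(-7) = -8 + 7 = -1)
S(I) = -6 (S(I) = -7 - 1*(-1) = -7 + 1 = -6)
(7436*(-1))/S(p(6)) = (7436*(-1))/(-6) = -7436*(-1/6) = 3718/3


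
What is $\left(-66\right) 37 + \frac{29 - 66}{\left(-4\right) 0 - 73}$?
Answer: $- \frac{178229}{73} \approx -2441.5$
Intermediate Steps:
$\left(-66\right) 37 + \frac{29 - 66}{\left(-4\right) 0 - 73} = -2442 - \frac{37}{0 - 73} = -2442 - \frac{37}{-73} = -2442 - - \frac{37}{73} = -2442 + \frac{37}{73} = - \frac{178229}{73}$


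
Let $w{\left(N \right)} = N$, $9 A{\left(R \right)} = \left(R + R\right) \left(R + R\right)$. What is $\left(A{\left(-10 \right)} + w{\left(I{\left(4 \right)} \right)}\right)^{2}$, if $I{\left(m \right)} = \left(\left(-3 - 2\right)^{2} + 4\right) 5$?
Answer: $\frac{2907025}{81} \approx 35889.0$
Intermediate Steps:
$I{\left(m \right)} = 145$ ($I{\left(m \right)} = \left(\left(-5\right)^{2} + 4\right) 5 = \left(25 + 4\right) 5 = 29 \cdot 5 = 145$)
$A{\left(R \right)} = \frac{4 R^{2}}{9}$ ($A{\left(R \right)} = \frac{\left(R + R\right) \left(R + R\right)}{9} = \frac{2 R 2 R}{9} = \frac{4 R^{2}}{9}$)
$\left(A{\left(-10 \right)} + w{\left(I{\left(4 \right)} \right)}\right)^{2} = \left(\frac{4 \left(-10\right)^{2}}{9} + 145\right)^{2} = \left(\frac{4}{9} \cdot 100 + 145\right)^{2} = \left(\frac{400}{9} + 145\right)^{2} = \left(\frac{1705}{9}\right)^{2} = \frac{2907025}{81}$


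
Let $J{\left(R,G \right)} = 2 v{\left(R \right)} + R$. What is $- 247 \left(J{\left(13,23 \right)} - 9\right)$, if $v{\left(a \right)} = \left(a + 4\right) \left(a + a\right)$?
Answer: $-219336$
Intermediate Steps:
$v{\left(a \right)} = 2 a \left(4 + a\right)$ ($v{\left(a \right)} = \left(4 + a\right) 2 a = 2 a \left(4 + a\right)$)
$J{\left(R,G \right)} = R + 4 R \left(4 + R\right)$ ($J{\left(R,G \right)} = 2 \cdot 2 R \left(4 + R\right) + R = 4 R \left(4 + R\right) + R = R + 4 R \left(4 + R\right)$)
$- 247 \left(J{\left(13,23 \right)} - 9\right) = - 247 \left(13 \left(17 + 4 \cdot 13\right) - 9\right) = - 247 \left(13 \left(17 + 52\right) - 9\right) = - 247 \left(13 \cdot 69 - 9\right) = - 247 \left(897 - 9\right) = \left(-247\right) 888 = -219336$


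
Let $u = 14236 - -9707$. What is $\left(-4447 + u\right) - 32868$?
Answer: $-13372$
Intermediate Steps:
$u = 23943$ ($u = 14236 + 9707 = 23943$)
$\left(-4447 + u\right) - 32868 = \left(-4447 + 23943\right) - 32868 = 19496 - 32868 = -13372$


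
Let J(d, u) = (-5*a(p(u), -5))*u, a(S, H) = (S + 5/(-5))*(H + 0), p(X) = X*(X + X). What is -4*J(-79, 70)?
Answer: -68593000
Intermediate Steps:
p(X) = 2*X² (p(X) = X*(2*X) = 2*X²)
a(S, H) = H*(-1 + S) (a(S, H) = (S + 5*(-⅕))*H = (S - 1)*H = (-1 + S)*H = H*(-1 + S))
J(d, u) = u*(-25 + 50*u²) (J(d, u) = (-(-25)*(-1 + 2*u²))*u = (-5*(5 - 10*u²))*u = (-25 + 50*u²)*u = u*(-25 + 50*u²))
-4*J(-79, 70) = -4*(-25*70 + 50*70³) = -4*(-1750 + 50*343000) = -4*(-1750 + 17150000) = -4*17148250 = -68593000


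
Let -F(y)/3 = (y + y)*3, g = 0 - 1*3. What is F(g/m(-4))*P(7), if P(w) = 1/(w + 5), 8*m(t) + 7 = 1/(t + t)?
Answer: -96/19 ≈ -5.0526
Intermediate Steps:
m(t) = -7/8 + 1/(16*t) (m(t) = -7/8 + 1/(8*(t + t)) = -7/8 + 1/(8*((2*t))) = -7/8 + (1/(2*t))/8 = -7/8 + 1/(16*t))
g = -3 (g = 0 - 3 = -3)
P(w) = 1/(5 + w)
F(y) = -18*y (F(y) = -3*(y + y)*3 = -3*2*y*3 = -18*y)
F(g/m(-4))*P(7) = (-(-54)/((1/16)*(1 - 14*(-4))/(-4)))/(5 + 7) = -(-54)/((1/16)*(-¼)*(1 + 56))/12 = -(-54)/((1/16)*(-¼)*57)*(1/12) = -(-54)/(-57/64)*(1/12) = -(-54)*(-64)/57*(1/12) = -18*64/19*(1/12) = -1152/19*1/12 = -96/19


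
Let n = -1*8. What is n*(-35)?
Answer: 280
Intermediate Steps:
n = -8
n*(-35) = -8*(-35) = 280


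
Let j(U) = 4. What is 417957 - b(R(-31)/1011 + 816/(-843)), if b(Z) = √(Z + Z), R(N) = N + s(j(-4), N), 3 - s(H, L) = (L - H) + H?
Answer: 417957 - I*√17307391902/94697 ≈ 4.1796e+5 - 1.3892*I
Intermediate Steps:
s(H, L) = 3 - L (s(H, L) = 3 - ((L - H) + H) = 3 - L)
R(N) = 3 (R(N) = N + (3 - N) = 3)
b(Z) = √2*√Z (b(Z) = √(2*Z) = √2*√Z)
417957 - b(R(-31)/1011 + 816/(-843)) = 417957 - √2*√(3/1011 + 816/(-843)) = 417957 - √2*√(3*(1/1011) + 816*(-1/843)) = 417957 - √2*√(1/337 - 272/281) = 417957 - √2*√(-91383/94697) = 417957 - √2*I*√8653695951/94697 = 417957 - I*√17307391902/94697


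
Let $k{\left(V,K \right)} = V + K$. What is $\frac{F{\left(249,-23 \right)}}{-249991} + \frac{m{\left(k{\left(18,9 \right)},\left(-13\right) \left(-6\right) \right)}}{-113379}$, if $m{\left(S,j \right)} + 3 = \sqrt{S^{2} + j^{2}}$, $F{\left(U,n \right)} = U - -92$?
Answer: $- \frac{1805346}{1349701409} - \frac{\sqrt{757}}{37793} \approx -0.0020656$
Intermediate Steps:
$F{\left(U,n \right)} = 92 + U$ ($F{\left(U,n \right)} = U + 92 = 92 + U$)
$k{\left(V,K \right)} = K + V$
$m{\left(S,j \right)} = -3 + \sqrt{S^{2} + j^{2}}$
$\frac{F{\left(249,-23 \right)}}{-249991} + \frac{m{\left(k{\left(18,9 \right)},\left(-13\right) \left(-6\right) \right)}}{-113379} = \frac{92 + 249}{-249991} + \frac{-3 + \sqrt{\left(9 + 18\right)^{2} + \left(\left(-13\right) \left(-6\right)\right)^{2}}}{-113379} = 341 \left(- \frac{1}{249991}\right) + \left(-3 + \sqrt{27^{2} + 78^{2}}\right) \left(- \frac{1}{113379}\right) = - \frac{341}{249991} + \left(-3 + \sqrt{729 + 6084}\right) \left(- \frac{1}{113379}\right) = - \frac{341}{249991} + \left(-3 + \sqrt{6813}\right) \left(- \frac{1}{113379}\right) = - \frac{341}{249991} + \left(-3 + 3 \sqrt{757}\right) \left(- \frac{1}{113379}\right) = - \frac{341}{249991} + \left(\frac{1}{37793} - \frac{\sqrt{757}}{37793}\right) = - \frac{1805346}{1349701409} - \frac{\sqrt{757}}{37793}$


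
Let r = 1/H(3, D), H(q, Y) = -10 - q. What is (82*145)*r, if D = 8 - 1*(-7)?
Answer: -11890/13 ≈ -914.62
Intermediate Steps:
D = 15 (D = 8 + 7 = 15)
r = -1/13 (r = 1/(-10 - 1*3) = 1/(-10 - 3) = 1/(-13) = -1/13 ≈ -0.076923)
(82*145)*r = (82*145)*(-1/13) = 11890*(-1/13) = -11890/13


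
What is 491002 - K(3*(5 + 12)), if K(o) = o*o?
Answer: 488401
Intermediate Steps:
K(o) = o**2
491002 - K(3*(5 + 12)) = 491002 - (3*(5 + 12))**2 = 491002 - (3*17)**2 = 491002 - 1*51**2 = 491002 - 1*2601 = 491002 - 2601 = 488401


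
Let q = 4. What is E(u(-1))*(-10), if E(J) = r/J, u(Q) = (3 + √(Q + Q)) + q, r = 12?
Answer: -280/17 + 40*I*√2/17 ≈ -16.471 + 3.3276*I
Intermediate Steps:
u(Q) = 7 + √2*√Q (u(Q) = (3 + √(Q + Q)) + 4 = (3 + √(2*Q)) + 4 = (3 + √2*√Q) + 4 = 7 + √2*√Q)
E(J) = 12/J
E(u(-1))*(-10) = (12/(7 + √2*√(-1)))*(-10) = (12/(7 + √2*I))*(-10) = (12/(7 + I*√2))*(-10) = -120/(7 + I*√2)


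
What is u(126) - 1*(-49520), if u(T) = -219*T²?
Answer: -3427324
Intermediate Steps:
u(126) - 1*(-49520) = -219*126² - 1*(-49520) = -219*15876 + 49520 = -3476844 + 49520 = -3427324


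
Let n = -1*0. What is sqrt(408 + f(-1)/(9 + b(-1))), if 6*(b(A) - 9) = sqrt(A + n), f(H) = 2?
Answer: 2*sqrt(13883146410 - 34995*I)/11665 ≈ 20.202 - 2.5461e-5*I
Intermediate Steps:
n = 0
b(A) = 9 + sqrt(A)/6 (b(A) = 9 + sqrt(A + 0)/6 = 9 + sqrt(A)/6)
sqrt(408 + f(-1)/(9 + b(-1))) = sqrt(408 + 2/(9 + (9 + sqrt(-1)/6))) = sqrt(408 + 2/(9 + (9 + I/6))) = sqrt(408 + 2/(18 + I/6)) = sqrt(408 + 2*(36*(18 - I/6)/11665)) = sqrt(408 + 72*(18 - I/6)/11665)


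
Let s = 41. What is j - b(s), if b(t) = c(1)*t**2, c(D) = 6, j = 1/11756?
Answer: -118571015/11756 ≈ -10086.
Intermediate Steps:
j = 1/11756 ≈ 8.5063e-5
b(t) = 6*t**2
j - b(s) = 1/11756 - 6*41**2 = 1/11756 - 6*1681 = 1/11756 - 1*10086 = 1/11756 - 10086 = -118571015/11756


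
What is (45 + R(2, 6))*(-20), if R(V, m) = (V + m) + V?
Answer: -1100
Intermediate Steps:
R(V, m) = m + 2*V
(45 + R(2, 6))*(-20) = (45 + (6 + 2*2))*(-20) = (45 + (6 + 4))*(-20) = (45 + 10)*(-20) = 55*(-20) = -1100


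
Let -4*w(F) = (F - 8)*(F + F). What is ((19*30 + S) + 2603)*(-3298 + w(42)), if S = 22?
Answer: -12818340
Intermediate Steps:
w(F) = -F*(-8 + F)/2 (w(F) = -(F - 8)*(F + F)/4 = -(-8 + F)*2*F/4 = -F*(-8 + F)/2)
((19*30 + S) + 2603)*(-3298 + w(42)) = ((19*30 + 22) + 2603)*(-3298 + (1/2)*42*(8 - 1*42)) = ((570 + 22) + 2603)*(-3298 + (1/2)*42*(8 - 42)) = (592 + 2603)*(-3298 + (1/2)*42*(-34)) = 3195*(-3298 - 714) = 3195*(-4012) = -12818340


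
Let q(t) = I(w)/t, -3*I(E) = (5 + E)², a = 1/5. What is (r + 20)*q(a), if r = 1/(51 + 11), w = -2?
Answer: -18615/62 ≈ -300.24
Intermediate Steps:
a = ⅕ ≈ 0.20000
I(E) = -(5 + E)²/3
r = 1/62 ≈ 0.016129
q(t) = -3/t (q(t) = (-(5 - 2)²/3)/t = (-⅓*3²)/t = (-⅓*9)/t = -3/t)
(r + 20)*q(a) = (1/62 + 20)*(-3/⅕) = 1241*(-3*5)/62 = (1241/62)*(-15) = -18615/62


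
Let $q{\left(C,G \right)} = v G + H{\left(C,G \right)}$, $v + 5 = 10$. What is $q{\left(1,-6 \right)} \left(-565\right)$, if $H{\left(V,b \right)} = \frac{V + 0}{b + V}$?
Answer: $17063$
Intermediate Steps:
$H{\left(V,b \right)} = \frac{V}{V + b}$
$v = 5$ ($v = -5 + 10 = 5$)
$q{\left(C,G \right)} = 5 G + \frac{C}{C + G}$
$q{\left(1,-6 \right)} \left(-565\right) = \frac{1 + 5 \left(-6\right) \left(1 - 6\right)}{1 - 6} \left(-565\right) = \frac{1 + 5 \left(-6\right) \left(-5\right)}{-5} \left(-565\right) = - \frac{1 + 150}{5} \left(-565\right) = \left(- \frac{1}{5}\right) 151 \left(-565\right) = \left(- \frac{151}{5}\right) \left(-565\right) = 17063$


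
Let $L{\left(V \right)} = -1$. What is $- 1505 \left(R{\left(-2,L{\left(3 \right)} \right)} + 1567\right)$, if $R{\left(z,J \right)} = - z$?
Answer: $-2361345$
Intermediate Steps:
$- 1505 \left(R{\left(-2,L{\left(3 \right)} \right)} + 1567\right) = - 1505 \left(\left(-1\right) \left(-2\right) + 1567\right) = - 1505 \left(2 + 1567\right) = \left(-1505\right) 1569 = -2361345$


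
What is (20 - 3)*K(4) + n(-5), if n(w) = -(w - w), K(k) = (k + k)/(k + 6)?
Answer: 68/5 ≈ 13.600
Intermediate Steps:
K(k) = 2*k/(6 + k) (K(k) = (2*k)/(6 + k) = 2*k/(6 + k))
n(w) = 0 (n(w) = -1*0 = 0)
(20 - 3)*K(4) + n(-5) = (20 - 3)*(2*4/(6 + 4)) + 0 = 17*(2*4/10) + 0 = 17*(2*4*(⅒)) + 0 = 17*(⅘) + 0 = 68/5 + 0 = 68/5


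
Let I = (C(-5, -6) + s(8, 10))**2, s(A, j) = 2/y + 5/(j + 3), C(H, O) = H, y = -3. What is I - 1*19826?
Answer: -30112910/1521 ≈ -19798.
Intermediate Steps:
s(A, j) = -2/3 + 5/(3 + j) (s(A, j) = 2/(-3) + 5/(j + 3) = 2*(-1/3) + 5/(3 + j) = -2/3 + 5/(3 + j))
I = 42436/1521 (I = (-5 + (9 - 2*10)/(3*(3 + 10)))**2 = (-5 + (1/3)*(9 - 20)/13)**2 = (-5 + (1/3)*(1/13)*(-11))**2 = (-5 - 11/39)**2 = (-206/39)**2 = 42436/1521 ≈ 27.900)
I - 1*19826 = 42436/1521 - 1*19826 = 42436/1521 - 19826 = -30112910/1521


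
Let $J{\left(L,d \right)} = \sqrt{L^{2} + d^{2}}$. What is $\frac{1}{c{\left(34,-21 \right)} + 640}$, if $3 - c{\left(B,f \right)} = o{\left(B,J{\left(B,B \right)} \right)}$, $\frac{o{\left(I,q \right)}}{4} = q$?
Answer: $\frac{643}{376457} + \frac{136 \sqrt{2}}{376457} \approx 0.0022189$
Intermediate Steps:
$o{\left(I,q \right)} = 4 q$
$c{\left(B,f \right)} = 3 - 4 \sqrt{2} \sqrt{B^{2}}$ ($c{\left(B,f \right)} = 3 - 4 \sqrt{B^{2} + B^{2}} = 3 - 4 \sqrt{2 B^{2}} = 3 - 4 \sqrt{2} \sqrt{B^{2}}$)
$\frac{1}{c{\left(34,-21 \right)} + 640} = \frac{1}{\left(3 - 4 \sqrt{2} \sqrt{34^{2}}\right) + 640} = \frac{1}{\left(3 - 4 \sqrt{2} \sqrt{1156}\right) + 640} = \frac{1}{\left(3 - 4 \sqrt{2} \cdot 34\right) + 640} = \frac{1}{\left(3 - 136 \sqrt{2}\right) + 640} = \frac{1}{643 - 136 \sqrt{2}}$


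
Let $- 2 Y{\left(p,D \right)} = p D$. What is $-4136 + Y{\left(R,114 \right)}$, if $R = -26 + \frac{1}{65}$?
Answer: $- \frac{172567}{65} \approx -2654.9$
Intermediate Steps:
$R = - \frac{1689}{65}$ ($R = -26 + \frac{1}{65} = - \frac{1689}{65} \approx -25.985$)
$Y{\left(p,D \right)} = - \frac{D p}{2}$ ($Y{\left(p,D \right)} = - \frac{p D}{2} = - \frac{D p}{2}$)
$-4136 + Y{\left(R,114 \right)} = -4136 - 57 \left(- \frac{1689}{65}\right) = -4136 + \frac{96273}{65} = - \frac{172567}{65}$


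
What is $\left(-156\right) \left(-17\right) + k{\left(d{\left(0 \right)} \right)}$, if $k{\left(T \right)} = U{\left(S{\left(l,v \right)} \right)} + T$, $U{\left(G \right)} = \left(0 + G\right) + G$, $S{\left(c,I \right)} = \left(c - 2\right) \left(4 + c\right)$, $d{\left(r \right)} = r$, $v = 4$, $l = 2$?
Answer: $2652$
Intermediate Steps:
$S{\left(c,I \right)} = \left(-2 + c\right) \left(4 + c\right)$
$U{\left(G \right)} = 2 G$ ($U{\left(G \right)} = G + G = 2 G$)
$k{\left(T \right)} = T$ ($k{\left(T \right)} = 2 \left(-8 + 2^{2} + 2 \cdot 2\right) + T = 2 \left(-8 + 4 + 4\right) + T = 2 \cdot 0 + T = 0 + T = T$)
$\left(-156\right) \left(-17\right) + k{\left(d{\left(0 \right)} \right)} = \left(-156\right) \left(-17\right) + 0 = 2652 + 0 = 2652$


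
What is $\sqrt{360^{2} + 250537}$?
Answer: $\sqrt{380137} \approx 616.55$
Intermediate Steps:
$\sqrt{360^{2} + 250537} = \sqrt{129600 + 250537} = \sqrt{380137}$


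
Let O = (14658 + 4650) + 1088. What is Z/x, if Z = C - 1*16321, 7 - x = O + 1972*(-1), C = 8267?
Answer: 8054/18417 ≈ 0.43731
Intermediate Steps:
O = 20396 (O = 19308 + 1088 = 20396)
x = -18417 (x = 7 - (20396 + 1972*(-1)) = 7 - (20396 - 1972) = 7 - 1*18424 = 7 - 18424 = -18417)
Z = -8054 (Z = 8267 - 1*16321 = 8267 - 16321 = -8054)
Z/x = -8054/(-18417) = -8054*(-1/18417) = 8054/18417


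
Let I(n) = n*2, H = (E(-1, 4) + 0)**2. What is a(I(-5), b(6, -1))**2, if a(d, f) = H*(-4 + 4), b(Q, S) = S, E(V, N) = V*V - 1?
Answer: 0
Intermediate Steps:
E(V, N) = -1 + V**2 (E(V, N) = V**2 - 1 = -1 + V**2)
H = 0 (H = ((-1 + (-1)**2) + 0)**2 = ((-1 + 1) + 0)**2 = (0 + 0)**2 = 0**2 = 0)
I(n) = 2*n
a(d, f) = 0 (a(d, f) = 0*(-4 + 4) = 0*0 = 0)
a(I(-5), b(6, -1))**2 = 0**2 = 0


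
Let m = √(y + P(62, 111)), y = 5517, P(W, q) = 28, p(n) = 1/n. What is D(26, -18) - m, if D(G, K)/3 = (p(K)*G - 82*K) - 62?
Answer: 12713/3 - √5545 ≈ 4163.2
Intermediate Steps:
D(G, K) = -186 - 246*K + 3*G/K (D(G, K) = 3*((G/K - 82*K) - 62) = 3*((-82*K + G/K) - 62) = 3*(-62 - 82*K + G/K) = -186 - 246*K + 3*G/K)
m = √5545 (m = √(5517 + 28) = √5545 ≈ 74.465)
D(26, -18) - m = (-186 - 246*(-18) + 3*26/(-18)) - √5545 = (-186 + 4428 + 3*26*(-1/18)) - √5545 = (-186 + 4428 - 13/3) - √5545 = 12713/3 - √5545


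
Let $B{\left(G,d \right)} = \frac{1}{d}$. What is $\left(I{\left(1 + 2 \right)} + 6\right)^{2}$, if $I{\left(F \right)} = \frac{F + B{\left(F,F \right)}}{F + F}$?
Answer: $\frac{3481}{81} \approx 42.975$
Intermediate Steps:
$I{\left(F \right)} = \frac{F + \frac{1}{F}}{2 F}$ ($I{\left(F \right)} = \frac{F + \frac{1}{F}}{F + F} = \frac{F + \frac{1}{F}}{2 F}$)
$\left(I{\left(1 + 2 \right)} + 6\right)^{2} = \left(\frac{1 + \left(1 + 2\right)^{2}}{2 \left(1 + 2\right)^{2}} + 6\right)^{2} = \left(\frac{1 + 3^{2}}{2 \cdot 9} + 6\right)^{2} = \left(\frac{1}{2} \cdot \frac{1}{9} \left(1 + 9\right) + 6\right)^{2} = \left(\frac{1}{2} \cdot \frac{1}{9} \cdot 10 + 6\right)^{2} = \left(\frac{5}{9} + 6\right)^{2} = \left(\frac{59}{9}\right)^{2} = \frac{3481}{81}$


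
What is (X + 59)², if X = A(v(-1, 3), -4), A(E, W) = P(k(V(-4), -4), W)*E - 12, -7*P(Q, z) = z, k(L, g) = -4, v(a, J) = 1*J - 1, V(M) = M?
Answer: 113569/49 ≈ 2317.7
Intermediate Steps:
v(a, J) = -1 + J (v(a, J) = J - 1 = -1 + J)
P(Q, z) = -z/7
A(E, W) = -12 - E*W/7 (A(E, W) = (-W/7)*E - 12 = -E*W/7 - 12 = -12 - E*W/7)
X = -76/7 (X = -12 - ⅐*(-1 + 3)*(-4) = -12 - ⅐*2*(-4) = -12 + 8/7 = -76/7 ≈ -10.857)
(X + 59)² = (-76/7 + 59)² = (337/7)² = 113569/49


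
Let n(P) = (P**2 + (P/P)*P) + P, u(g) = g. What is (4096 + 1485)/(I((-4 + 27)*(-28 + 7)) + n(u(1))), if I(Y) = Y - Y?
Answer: 5581/3 ≈ 1860.3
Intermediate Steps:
I(Y) = 0
n(P) = P**2 + 2*P (n(P) = (P**2 + 1*P) + P = (P**2 + P) + P = (P + P**2) + P = P**2 + 2*P)
(4096 + 1485)/(I((-4 + 27)*(-28 + 7)) + n(u(1))) = (4096 + 1485)/(0 + 1*(2 + 1)) = 5581/(0 + 1*3) = 5581/(0 + 3) = 5581/3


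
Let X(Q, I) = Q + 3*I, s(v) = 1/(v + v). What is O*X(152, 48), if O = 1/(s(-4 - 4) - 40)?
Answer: -4736/641 ≈ -7.3885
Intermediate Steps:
s(v) = 1/(2*v)
O = -16/641 (O = 1/(1/(2*(-4 - 4)) - 40) = 1/((½)/(-8) - 40) = 1/((½)*(-⅛) - 40) = 1/(-1/16 - 40) = 1/(-641/16) = -16/641 ≈ -0.024961)
O*X(152, 48) = -16*(152 + 3*48)/641 = -16*(152 + 144)/641 = -16/641*296 = -4736/641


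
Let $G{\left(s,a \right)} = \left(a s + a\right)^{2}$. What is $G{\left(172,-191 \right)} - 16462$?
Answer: $1091823387$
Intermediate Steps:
$G{\left(s,a \right)} = \left(a + a s\right)^{2}$
$G{\left(172,-191 \right)} - 16462 = \left(-191\right)^{2} \left(1 + 172\right)^{2} - 16462 = 36481 \cdot 173^{2} - 16462 = 36481 \cdot 29929 - 16462 = 1091839849 - 16462 = 1091823387$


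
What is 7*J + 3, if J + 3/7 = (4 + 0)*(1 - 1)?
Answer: 0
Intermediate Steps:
J = -3/7 (J = -3/7 + (4 + 0)*(1 - 1) = -3/7 + 4*0 = -3/7 + 0 = -3/7 ≈ -0.42857)
7*J + 3 = 7*(-3/7) + 3 = -3 + 3 = 0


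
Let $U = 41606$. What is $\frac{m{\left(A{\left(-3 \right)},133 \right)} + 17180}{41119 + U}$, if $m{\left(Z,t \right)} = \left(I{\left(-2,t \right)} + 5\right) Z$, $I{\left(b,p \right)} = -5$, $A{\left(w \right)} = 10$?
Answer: $\frac{3436}{16545} \approx 0.20768$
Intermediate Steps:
$m{\left(Z,t \right)} = 0$ ($m{\left(Z,t \right)} = \left(-5 + 5\right) Z = 0 Z = 0$)
$\frac{m{\left(A{\left(-3 \right)},133 \right)} + 17180}{41119 + U} = \frac{0 + 17180}{41119 + 41606} = \frac{17180}{82725} = 17180 \cdot \frac{1}{82725} = \frac{3436}{16545}$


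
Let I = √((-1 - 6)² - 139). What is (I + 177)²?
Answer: 31239 + 1062*I*√10 ≈ 31239.0 + 3358.3*I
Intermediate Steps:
I = 3*I*√10 (I = √((-7)² - 139) = √(49 - 139) = √(-90) = 3*I*√10 ≈ 9.4868*I)
(I + 177)² = (3*I*√10 + 177)² = (177 + 3*I*√10)²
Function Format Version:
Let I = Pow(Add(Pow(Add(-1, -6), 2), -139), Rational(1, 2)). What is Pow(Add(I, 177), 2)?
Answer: Add(31239, Mul(1062, I, Pow(10, Rational(1, 2)))) ≈ Add(31239., Mul(3358.3, I))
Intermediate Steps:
I = Mul(3, I, Pow(10, Rational(1, 2))) (I = Pow(Add(Pow(-7, 2), -139), Rational(1, 2)) = Pow(Add(49, -139), Rational(1, 2)) = Pow(-90, Rational(1, 2)) = Mul(3, I, Pow(10, Rational(1, 2))) ≈ Mul(9.4868, I))
Pow(Add(I, 177), 2) = Pow(Add(Mul(3, I, Pow(10, Rational(1, 2))), 177), 2) = Pow(Add(177, Mul(3, I, Pow(10, Rational(1, 2)))), 2)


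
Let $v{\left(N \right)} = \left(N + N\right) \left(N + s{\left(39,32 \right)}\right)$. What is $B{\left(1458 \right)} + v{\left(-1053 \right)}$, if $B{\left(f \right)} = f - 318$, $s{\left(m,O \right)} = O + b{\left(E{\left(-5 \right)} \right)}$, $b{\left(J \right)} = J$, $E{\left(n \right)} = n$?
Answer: $2161896$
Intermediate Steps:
$s{\left(m,O \right)} = -5 + O$ ($s{\left(m,O \right)} = O - 5 = -5 + O$)
$B{\left(f \right)} = -318 + f$ ($B{\left(f \right)} = f - 318 = -318 + f$)
$v{\left(N \right)} = 2 N \left(27 + N\right)$ ($v{\left(N \right)} = \left(N + N\right) \left(N + \left(-5 + 32\right)\right) = 2 N \left(N + 27\right) = 2 N \left(27 + N\right)$)
$B{\left(1458 \right)} + v{\left(-1053 \right)} = \left(-318 + 1458\right) + 2 \left(-1053\right) \left(27 - 1053\right) = 1140 + 2 \left(-1053\right) \left(-1026\right) = 1140 + 2160756 = 2161896$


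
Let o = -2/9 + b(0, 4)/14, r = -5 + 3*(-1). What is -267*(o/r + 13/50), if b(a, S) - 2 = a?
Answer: -302689/4200 ≈ -72.069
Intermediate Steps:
b(a, S) = 2 + a
r = -8 (r = -5 - 3 = -8)
o = -5/63 (o = -2/9 + (2 + 0)/14 = -2*⅑ + 2*(1/14) = -2/9 + ⅐ = -5/63 ≈ -0.079365)
-267*(o/r + 13/50) = -267*(-5/63/(-8) + 13/50) = -267*(-5/63*(-⅛) + 13*(1/50)) = -267*(5/504 + 13/50) = -267*3401/12600 = -302689/4200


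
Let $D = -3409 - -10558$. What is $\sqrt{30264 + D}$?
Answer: $3 \sqrt{4157} \approx 193.42$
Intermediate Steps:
$D = 7149$ ($D = -3409 + 10558 = 7149$)
$\sqrt{30264 + D} = \sqrt{30264 + 7149} = \sqrt{37413} = 3 \sqrt{4157}$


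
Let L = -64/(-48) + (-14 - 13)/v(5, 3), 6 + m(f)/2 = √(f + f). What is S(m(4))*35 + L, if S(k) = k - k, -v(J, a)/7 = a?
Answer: 55/21 ≈ 2.6190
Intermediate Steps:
v(J, a) = -7*a
m(f) = -12 + 2*√2*√f (m(f) = -12 + 2*√(f + f) = -12 + 2*√(2*f) = -12 + 2*(√2*√f) = -12 + 2*√2*√f)
L = 55/21 (L = -64/(-48) + (-14 - 13)/((-7*3)) = -64*(-1/48) - 27/(-21) = 4/3 - 27*(-1/21) = 4/3 + 9/7 = 55/21 ≈ 2.6190)
S(k) = 0
S(m(4))*35 + L = 0*35 + 55/21 = 0 + 55/21 = 55/21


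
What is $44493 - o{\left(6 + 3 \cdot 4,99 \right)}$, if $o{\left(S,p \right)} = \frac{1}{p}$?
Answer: $\frac{4404806}{99} \approx 44493.0$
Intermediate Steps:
$44493 - o{\left(6 + 3 \cdot 4,99 \right)} = 44493 - \frac{1}{99} = \frac{4404806}{99}$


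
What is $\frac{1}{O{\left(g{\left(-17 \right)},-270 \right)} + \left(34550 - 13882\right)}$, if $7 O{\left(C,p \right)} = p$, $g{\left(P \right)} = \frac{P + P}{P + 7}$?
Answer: $\frac{7}{144406} \approx 4.8474 \cdot 10^{-5}$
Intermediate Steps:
$g{\left(P \right)} = \frac{2 P}{7 + P}$
$O{\left(C,p \right)} = \frac{p}{7}$
$\frac{1}{O{\left(g{\left(-17 \right)},-270 \right)} + \left(34550 - 13882\right)} = \frac{1}{\frac{1}{7} \left(-270\right) + \left(34550 - 13882\right)} = \frac{1}{- \frac{270}{7} + \left(34550 - 13882\right)} = \frac{1}{- \frac{270}{7} + 20668} = \frac{1}{\frac{144406}{7}} = \frac{7}{144406}$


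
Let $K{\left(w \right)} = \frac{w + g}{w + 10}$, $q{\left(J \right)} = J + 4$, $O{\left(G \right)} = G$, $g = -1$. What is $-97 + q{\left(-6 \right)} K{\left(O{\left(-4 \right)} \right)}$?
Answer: $- \frac{286}{3} \approx -95.333$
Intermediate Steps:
$q{\left(J \right)} = 4 + J$
$K{\left(w \right)} = \frac{-1 + w}{10 + w}$ ($K{\left(w \right)} = \frac{w - 1}{w + 10} = \frac{-1 + w}{10 + w}$)
$-97 + q{\left(-6 \right)} K{\left(O{\left(-4 \right)} \right)} = -97 + \left(4 - 6\right) \frac{-1 - 4}{10 - 4} = -97 - 2 \cdot \frac{1}{6} \left(-5\right) = -97 - - \frac{5}{3} = -97 + \frac{5}{3} = - \frac{286}{3}$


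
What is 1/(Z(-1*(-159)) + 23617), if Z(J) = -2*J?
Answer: 1/23299 ≈ 4.2920e-5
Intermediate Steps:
1/(Z(-1*(-159)) + 23617) = 1/(-(-2)*(-159) + 23617) = 1/(-2*159 + 23617) = 1/(-318 + 23617) = 1/23299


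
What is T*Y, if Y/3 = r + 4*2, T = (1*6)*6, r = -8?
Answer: 0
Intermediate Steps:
T = 36 (T = 6*6 = 36)
Y = 0 (Y = 3*(-8 + 4*2) = 3*(-8 + 8) = 3*0 = 0)
T*Y = 36*0 = 0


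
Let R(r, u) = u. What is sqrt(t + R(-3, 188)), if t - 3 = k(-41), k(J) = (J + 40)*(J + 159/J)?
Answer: sqrt(396511)/41 ≈ 15.358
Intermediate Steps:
k(J) = (40 + J)*(J + 159/J)
t = 1963/41 (t = 3 + (159 + (-41)**2 + 40*(-41) + 6360/(-41)) = 3 + (159 + 1681 - 1640 + 6360*(-1/41)) = 3 + (159 + 1681 - 1640 - 6360/41) = 3 + 1840/41 = 1963/41 ≈ 47.878)
sqrt(t + R(-3, 188)) = sqrt(1963/41 + 188) = sqrt(9671/41) = sqrt(396511)/41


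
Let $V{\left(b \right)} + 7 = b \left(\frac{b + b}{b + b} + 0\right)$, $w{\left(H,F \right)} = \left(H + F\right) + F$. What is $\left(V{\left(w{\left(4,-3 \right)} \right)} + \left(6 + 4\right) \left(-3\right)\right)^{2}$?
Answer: $1521$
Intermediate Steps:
$w{\left(H,F \right)} = H + 2 F$ ($w{\left(H,F \right)} = \left(F + H\right) + F = H + 2 F$)
$V{\left(b \right)} = -7 + b$ ($V{\left(b \right)} = -7 + b \left(\frac{b + b}{b + b} + 0\right) = -7 + b \left(\frac{2 b}{2 b} + 0\right) = -7 + b \left(2 b \frac{1}{2 b} + 0\right) = -7 + b \left(1 + 0\right) = -7 + b 1 = -7 + b$)
$\left(V{\left(w{\left(4,-3 \right)} \right)} + \left(6 + 4\right) \left(-3\right)\right)^{2} = \left(\left(-7 + \left(4 + 2 \left(-3\right)\right)\right) + \left(6 + 4\right) \left(-3\right)\right)^{2} = \left(\left(-7 + \left(4 - 6\right)\right) + 10 \left(-3\right)\right)^{2} = \left(\left(-7 - 2\right) - 30\right)^{2} = \left(-9 - 30\right)^{2} = \left(-39\right)^{2} = 1521$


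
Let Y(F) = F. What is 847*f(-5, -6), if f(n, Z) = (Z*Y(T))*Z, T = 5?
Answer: 152460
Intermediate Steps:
f(n, Z) = 5*Z**2 (f(n, Z) = (Z*5)*Z = (5*Z)*Z = 5*Z**2)
847*f(-5, -6) = 847*(5*(-6)**2) = 847*(5*36) = 847*180 = 152460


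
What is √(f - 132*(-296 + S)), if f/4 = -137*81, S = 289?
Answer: 2*I*√10866 ≈ 208.48*I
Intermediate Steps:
f = -44388 (f = 4*(-137*81) = 4*(-11097) = -44388)
√(f - 132*(-296 + S)) = √(-44388 - 132*(-296 + 289)) = √(-44388 - 132*(-7)) = √(-44388 + 924) = √(-43464) = 2*I*√10866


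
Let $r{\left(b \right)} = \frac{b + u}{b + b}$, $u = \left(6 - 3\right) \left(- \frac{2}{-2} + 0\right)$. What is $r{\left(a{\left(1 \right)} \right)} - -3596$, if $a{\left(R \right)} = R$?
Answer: $3598$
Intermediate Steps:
$u = 3$ ($u = 3 \left(\left(-2\right) \left(- \frac{1}{2}\right) + 0\right) = 3 \left(1 + 0\right) = 3 \cdot 1 = 3$)
$r{\left(b \right)} = \frac{3 + b}{2 b}$ ($r{\left(b \right)} = \frac{b + 3}{b + b} = \frac{3 + b}{2 b}$)
$r{\left(a{\left(1 \right)} \right)} - -3596 = \frac{3 + 1}{2 \cdot 1} - -3596 = \frac{1}{2} \cdot 1 \cdot 4 + 3596 = 2 + 3596 = 3598$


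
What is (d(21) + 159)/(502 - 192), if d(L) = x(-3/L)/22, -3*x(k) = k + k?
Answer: 3673/7161 ≈ 0.51292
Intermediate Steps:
x(k) = -2*k/3 (x(k) = -(k + k)/3 = -2*k/3)
d(L) = 1/(11*L) (d(L) = -(-2)/L/22 = (2/L)*(1/22) = 1/(11*L))
(d(21) + 159)/(502 - 192) = ((1/11)/21 + 159)/(502 - 192) = ((1/11)*(1/21) + 159)/310 = (1/231 + 159)*(1/310) = (36730/231)*(1/310) = 3673/7161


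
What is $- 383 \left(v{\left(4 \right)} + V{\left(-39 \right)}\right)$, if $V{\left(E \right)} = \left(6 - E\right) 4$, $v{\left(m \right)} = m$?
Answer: $-70472$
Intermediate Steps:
$V{\left(E \right)} = 24 - 4 E$
$- 383 \left(v{\left(4 \right)} + V{\left(-39 \right)}\right) = - 383 \left(4 + \left(24 - -156\right)\right) = - 383 \left(4 + \left(24 + 156\right)\right) = - 383 \left(4 + 180\right) = \left(-383\right) 184 = -70472$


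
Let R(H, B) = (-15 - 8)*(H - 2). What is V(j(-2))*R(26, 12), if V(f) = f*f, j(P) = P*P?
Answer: -8832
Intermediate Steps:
j(P) = P²
R(H, B) = 46 - 23*H (R(H, B) = -23*(-2 + H) = 46 - 23*H)
V(f) = f²
V(j(-2))*R(26, 12) = ((-2)²)²*(46 - 23*26) = 4²*(46 - 598) = 16*(-552) = -8832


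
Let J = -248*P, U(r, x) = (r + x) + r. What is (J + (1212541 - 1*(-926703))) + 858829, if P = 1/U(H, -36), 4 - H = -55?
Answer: 122920869/41 ≈ 2.9981e+6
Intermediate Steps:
H = 59 (H = 4 - 1*(-55) = 4 + 55 = 59)
U(r, x) = x + 2*r
P = 1/82 (P = 1/(-36 + 2*59) = 1/(-36 + 118) = 1/82 ≈ 0.012195)
J = -124/41 (J = -248*1/82 = -124/41 ≈ -3.0244)
(J + (1212541 - 1*(-926703))) + 858829 = (-124/41 + (1212541 - 1*(-926703))) + 858829 = (-124/41 + (1212541 + 926703)) + 858829 = (-124/41 + 2139244) + 858829 = 87708880/41 + 858829 = 122920869/41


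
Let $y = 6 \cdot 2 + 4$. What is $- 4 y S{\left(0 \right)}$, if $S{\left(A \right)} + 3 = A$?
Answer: $192$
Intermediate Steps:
$S{\left(A \right)} = -3 + A$
$y = 16$ ($y = 12 + 4 = 16$)
$- 4 y S{\left(0 \right)} = \left(-4\right) 16 \left(-3 + 0\right) = \left(-64\right) \left(-3\right) = 192$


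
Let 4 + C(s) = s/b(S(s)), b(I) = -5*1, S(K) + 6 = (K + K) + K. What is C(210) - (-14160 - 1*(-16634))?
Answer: -2520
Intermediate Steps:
S(K) = -6 + 3*K (S(K) = -6 + ((K + K) + K) = -6 + (2*K + K) = -6 + 3*K)
b(I) = -5
C(s) = -4 - s/5 (C(s) = -4 + s/(-5) = -4 + s*(-⅕) = -4 - s/5)
C(210) - (-14160 - 1*(-16634)) = (-4 - ⅕*210) - (-14160 - 1*(-16634)) = (-4 - 42) - (-14160 + 16634) = -46 - 1*2474 = -46 - 2474 = -2520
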